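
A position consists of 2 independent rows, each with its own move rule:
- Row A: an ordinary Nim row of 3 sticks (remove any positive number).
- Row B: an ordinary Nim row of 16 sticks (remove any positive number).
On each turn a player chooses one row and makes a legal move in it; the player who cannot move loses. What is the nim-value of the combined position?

19

Row A is a plain Nim row of size 3, so its Grundy value is 3.
Row B is a plain Nim row of size 16, so its Grundy value is 16.
The value of a disjunctive sum is the nim-sum of the parts.
Combined value = 3 XOR 16 = 19.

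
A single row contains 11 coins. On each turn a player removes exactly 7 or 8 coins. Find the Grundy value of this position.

1

Grundy values for subtraction set {7, 8}:
k:     0  1  2  3  4  5  6  7  8  9 10 11
g(k):  0  0  0  0  0  0  0  1  1  1  1  1
So g(11) = 1.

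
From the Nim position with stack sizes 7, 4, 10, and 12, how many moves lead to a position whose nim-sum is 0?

Nim-sum: 7 ^ 4 ^ 10 ^ 12 = 5.
The overall nim-sum is X = 5. A stack of size p has a winning move iff p XOR X < p (reduce it to p XOR X).
  7: 7 XOR 5 = 2 < 7 — winning move (to 2).
  4: 4 XOR 5 = 1 < 4 — winning move (to 1).
  10: 10 XOR 5 = 15 ≥ 10 — no move.
  12: 12 XOR 5 = 9 < 12 — winning move (to 9).
That gives 3 winning moves.

3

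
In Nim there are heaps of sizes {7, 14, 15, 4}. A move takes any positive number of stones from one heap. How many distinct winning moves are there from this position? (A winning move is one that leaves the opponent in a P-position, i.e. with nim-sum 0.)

3

Bitwise XOR of the heap sizes:
  0111  (7)
  1110  (14)
  1111  (15)
  0100  (4)
  ----
  0010  (2)
The overall nim-sum is X = 2. A heap of size p has a winning move iff p XOR X < p (reduce it to p XOR X).
  7: 7 XOR 2 = 5 < 7 — winning move (to 5).
  14: 14 XOR 2 = 12 < 14 — winning move (to 12).
  15: 15 XOR 2 = 13 < 15 — winning move (to 13).
  4: 4 XOR 2 = 6 ≥ 4 — no move.
That gives 3 winning moves.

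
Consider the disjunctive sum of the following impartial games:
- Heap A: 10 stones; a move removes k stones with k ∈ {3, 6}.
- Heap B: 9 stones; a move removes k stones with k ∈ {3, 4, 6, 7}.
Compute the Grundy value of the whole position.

Build the Grundy sequence for heap A with g(k) = mex{g(k−s) : s ∈ {3, 6}, s ≤ k}:
g(0) = mex{} = 0
g(1) = mex{} = 0
g(2) = mex{} = 0
g(3) = mex{0} = 1
g(4) = mex{0} = 1
g(5) = mex{0} = 1
g(6) = mex{0,1} = 2
g(7) = mex{0,1} = 2
g(8) = mex{0,1} = 2
g(9) = mex{1,2} = 0
g(10) = mex{1,2} = 0
So g(10) = 0.
For heap B, compute g(0), g(1), … with moves {3, 4, 6, 7}:
k:     0  1  2  3  4  5  6  7  8  9
g(k):  0  0  0  1  1  1  2  2  2  3
So g(9) = 3.
The value of a disjunctive sum is the nim-sum of the parts.
Combined value = 0 XOR 3 = 3.

3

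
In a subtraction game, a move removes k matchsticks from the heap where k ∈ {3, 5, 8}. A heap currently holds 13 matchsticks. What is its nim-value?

Build the Grundy sequence with g(k) = mex{g(k−s) : s ∈ {3, 5, 8}, s ≤ k}:
k:     0  1  2  3  4  5  6  7  8  9 10 11 12 13
g(k):  0  0  0  1  1  1  2  2  2  3  3  0  0  0
So g(13) = 0.

0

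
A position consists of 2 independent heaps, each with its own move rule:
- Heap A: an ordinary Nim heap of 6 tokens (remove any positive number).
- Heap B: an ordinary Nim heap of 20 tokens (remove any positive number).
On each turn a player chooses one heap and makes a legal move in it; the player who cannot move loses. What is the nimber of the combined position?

18

Heap A is a plain Nim heap of size 6, so its Grundy value is 6.
Heap B is a plain Nim heap of size 20, so its Grundy value is 20.
The value of a disjunctive sum is the nim-sum of the parts.
Combined value = 6 XOR 20 = 18.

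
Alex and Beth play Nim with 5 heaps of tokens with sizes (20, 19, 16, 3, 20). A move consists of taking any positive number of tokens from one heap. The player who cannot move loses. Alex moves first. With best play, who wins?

Beth wins

Compute the nim-sum pairwise:
20 XOR 19 = 7
7 XOR 16 = 23
23 XOR 3 = 20
20 XOR 20 = 0
The nim-sum is 0, so this is a P-position: the player to move is in a losing position under optimal play; Alex is about to move from it and so loses — Beth wins.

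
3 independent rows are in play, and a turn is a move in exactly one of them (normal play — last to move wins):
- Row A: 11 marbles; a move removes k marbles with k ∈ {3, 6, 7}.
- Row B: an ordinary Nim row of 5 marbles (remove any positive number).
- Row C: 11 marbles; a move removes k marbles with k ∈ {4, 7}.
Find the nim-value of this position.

5

Grundy values for row A (subtraction set {3, 6, 7}):
g(0) = mex{} = 0
g(1) = mex{} = 0
g(2) = mex{} = 0
g(3) = mex{0} = 1
g(4) = mex{0} = 1
g(5) = mex{0} = 1
g(6) = mex{0,1} = 2
g(7) = mex{0,1} = 2
g(8) = mex{0,1} = 2
g(9) = mex{0,1,2} = 3
g(10) = mex{1,2} = 0
g(11) = mex{1,2} = 0
So g(11) = 0.
Row B is a plain Nim row of size 5, so its Grundy value is 5.
Build the Grundy sequence for row C with g(k) = mex{g(k−s) : s ∈ {4, 7}, s ≤ k}:
g(0) = mex{} = 0
g(1) = mex{} = 0
g(2) = mex{} = 0
g(3) = mex{} = 0
g(4) = mex{0} = 1
g(5) = mex{0} = 1
g(6) = mex{0} = 1
g(7) = mex{0} = 1
g(8) = mex{0,1} = 2
g(9) = mex{0,1} = 2
g(10) = mex{0,1} = 2
g(11) = mex{1} = 0
So g(11) = 0.
By the Sprague-Grundy theorem, the Grundy value of a sum of independent games is the XOR of the component values.
Combined value = 0 XOR 5 XOR 0 = 5.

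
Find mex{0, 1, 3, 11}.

The values 0, 1 are all present; 2 is the first non-negative integer missing from the set.

2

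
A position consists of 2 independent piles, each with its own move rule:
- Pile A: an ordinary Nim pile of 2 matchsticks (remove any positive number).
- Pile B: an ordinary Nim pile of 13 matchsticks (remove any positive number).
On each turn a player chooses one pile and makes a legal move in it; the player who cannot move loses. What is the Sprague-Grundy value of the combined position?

Pile A is a plain Nim pile of size 2, so its Grundy value is 2.
Pile B is a plain Nim pile of size 13, so its Grundy value is 13.
The value of a disjunctive sum is the nim-sum of the parts.
Combined value = 2 XOR 13 = 15.

15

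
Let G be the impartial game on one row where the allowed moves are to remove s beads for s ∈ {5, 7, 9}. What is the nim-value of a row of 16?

0

Build the Grundy sequence with g(k) = mex{g(k−s) : s ∈ {5, 7, 9}, s ≤ k}:
k:     0  1  2  3  4  5  6  7  8  9 10 11 12 13 14 15 16
g(k):  0  0  0  0  0  1  1  1  1  1  2  2  2  2  0  0  0
So g(16) = 0.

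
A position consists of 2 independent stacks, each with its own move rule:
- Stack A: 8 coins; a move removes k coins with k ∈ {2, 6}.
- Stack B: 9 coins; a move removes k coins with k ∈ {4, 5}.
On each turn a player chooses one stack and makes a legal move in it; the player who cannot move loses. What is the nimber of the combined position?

0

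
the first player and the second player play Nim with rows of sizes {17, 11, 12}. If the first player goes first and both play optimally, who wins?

the first player wins

Bitwise XOR of the heap sizes:
  10001  (17)
  01011  (11)
  01100  (12)
  -----
  10110  (22)
The nim-sum is 22 ≠ 0, so this is an N-position: the player to move can win; the first player has a winning move.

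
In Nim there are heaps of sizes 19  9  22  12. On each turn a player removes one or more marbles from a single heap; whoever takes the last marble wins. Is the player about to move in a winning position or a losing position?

Losing position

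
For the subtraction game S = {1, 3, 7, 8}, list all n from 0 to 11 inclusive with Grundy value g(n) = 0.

0, 2, 4, 6

Build the Grundy sequence with g(k) = mex{g(k−s) : s ∈ {1, 3, 7, 8}, s ≤ k}:
k:     0  1  2  3  4  5  6  7  8  9 10 11
g(k):  0  1  0  1  0  1  0  1  2  3  2  3
The P-positions (g = 0) in 0..11 are 0, 2, 4, 6.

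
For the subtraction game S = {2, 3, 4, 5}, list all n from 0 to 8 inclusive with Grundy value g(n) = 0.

0, 1, 7, 8

Compute g(0), g(1), … for moves {2, 3, 4, 5}:
g(0) = mex{} = 0
g(1) = mex{} = 0
g(2) = mex{0} = 1
g(3) = mex{0} = 1
g(4) = mex{0,1} = 2
g(5) = mex{0,1} = 2
g(6) = mex{0,1,2} = 3
g(7) = mex{1,2} = 0
g(8) = mex{1,2,3} = 0
The P-positions (g = 0) in 0..8 are 0, 1, 7, 8.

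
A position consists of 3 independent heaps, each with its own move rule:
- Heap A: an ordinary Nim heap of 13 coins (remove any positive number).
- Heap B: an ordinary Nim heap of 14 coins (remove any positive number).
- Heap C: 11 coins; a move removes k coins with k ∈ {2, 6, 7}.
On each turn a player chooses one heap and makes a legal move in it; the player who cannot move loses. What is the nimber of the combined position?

2

Heap A is a plain Nim heap of size 13, so its Grundy value is 13.
Heap B is a plain Nim heap of size 14, so its Grundy value is 14.
Grundy values for heap C (subtraction set {2, 6, 7}):
g(0) = mex{} = 0
g(1) = mex{} = 0
g(2) = mex{0} = 1
g(3) = mex{0} = 1
g(4) = mex{1} = 0
g(5) = mex{1} = 0
g(6) = mex{0} = 1
g(7) = mex{0} = 1
g(8) = mex{0,1} = 2
g(9) = mex{1} = 0
g(10) = mex{0,1,2} = 3
g(11) = mex{0} = 1
So g(11) = 1.
The value of a disjunctive sum is the nim-sum of the parts.
Combined value = 13 XOR 14 XOR 1 = 2.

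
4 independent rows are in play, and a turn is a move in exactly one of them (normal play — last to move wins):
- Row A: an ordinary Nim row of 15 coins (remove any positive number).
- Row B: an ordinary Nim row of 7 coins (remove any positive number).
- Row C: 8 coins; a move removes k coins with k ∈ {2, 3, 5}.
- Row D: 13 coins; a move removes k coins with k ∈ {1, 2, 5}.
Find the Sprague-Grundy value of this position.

9

Row A is a plain Nim row of size 15, so its Grundy value is 15.
Row B is a plain Nim row of size 7, so its Grundy value is 7.
For row C, compute g(0), g(1), … with moves {2, 3, 5}:
g(0) = mex{} = 0
g(1) = mex{} = 0
g(2) = mex{0} = 1
g(3) = mex{0} = 1
g(4) = mex{0,1} = 2
g(5) = mex{0,1} = 2
g(6) = mex{0,1,2} = 3
g(7) = mex{1,2} = 0
g(8) = mex{1,2,3} = 0
So g(8) = 0.
Grundy values for row D (subtraction set {1, 2, 5}):
g(0) = mex{} = 0
g(1) = mex{0} = 1
g(2) = mex{0,1} = 2
g(3) = mex{1,2} = 0
g(4) = mex{0,2} = 1
g(5) = mex{0,1} = 2
g(6) = mex{1,2} = 0
g(7) = mex{0,2} = 1
g(8) = mex{0,1} = 2
g(9) = mex{1,2} = 0
g(10) = mex{0,2} = 1
g(11) = mex{0,1} = 2
g(12) = mex{1,2} = 0
g(13) = mex{0,2} = 1
So g(13) = 1.
The value of a disjunctive sum is the nim-sum of the parts.
Combined value = 15 ⊕ 7 ⊕ 0 ⊕ 1 = 9.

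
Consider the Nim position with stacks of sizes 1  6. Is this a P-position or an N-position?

Write each in binary and XOR column by column:
  001  (1)
  110  (6)
  ---
  111  (7)
The nim-sum is 7 ≠ 0, so this is an N-position: the player to move can win.

N-position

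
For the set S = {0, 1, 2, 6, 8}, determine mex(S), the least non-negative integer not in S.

3

The values 0, 1, 2 are all present; 3 is the first non-negative integer missing from the set.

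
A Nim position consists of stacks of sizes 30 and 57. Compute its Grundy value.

39

In binary:
  011110  (30)
  111001  (57)
  ------
  100111  (39)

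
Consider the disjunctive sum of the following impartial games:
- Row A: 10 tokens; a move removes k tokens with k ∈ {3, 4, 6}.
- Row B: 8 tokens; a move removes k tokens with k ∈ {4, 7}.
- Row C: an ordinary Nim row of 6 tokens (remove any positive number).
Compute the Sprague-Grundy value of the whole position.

4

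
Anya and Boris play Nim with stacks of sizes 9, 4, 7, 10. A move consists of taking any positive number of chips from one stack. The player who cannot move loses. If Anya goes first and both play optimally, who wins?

Boris wins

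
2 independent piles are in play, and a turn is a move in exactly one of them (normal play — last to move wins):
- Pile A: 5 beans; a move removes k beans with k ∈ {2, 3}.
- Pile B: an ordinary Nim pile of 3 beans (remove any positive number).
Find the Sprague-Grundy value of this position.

3

Build the Grundy sequence for pile A with g(k) = mex{g(k−s) : s ∈ {2, 3}, s ≤ k}:
k:     0  1  2  3  4  5
g(k):  0  0  1  1  2  0
So g(5) = 0.
Pile B is a plain Nim pile of size 3, so its Grundy value is 3.
The value of a disjunctive sum is the nim-sum of the parts.
Combined value = 0 XOR 3 = 3.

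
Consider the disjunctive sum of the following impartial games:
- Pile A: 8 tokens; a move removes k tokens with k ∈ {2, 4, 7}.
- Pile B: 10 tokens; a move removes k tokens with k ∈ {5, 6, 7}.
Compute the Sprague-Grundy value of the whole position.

3

Build the Grundy sequence for pile A with g(k) = mex{g(k−s) : s ∈ {2, 4, 7}, s ≤ k}:
g(0) = mex{} = 0
g(1) = mex{} = 0
g(2) = mex{0} = 1
g(3) = mex{0} = 1
g(4) = mex{0,1} = 2
g(5) = mex{0,1} = 2
g(6) = mex{1,2} = 0
g(7) = mex{0,1,2} = 3
g(8) = mex{0,2} = 1
So g(8) = 1.
Build the Grundy sequence for pile B with g(k) = mex{g(k−s) : s ∈ {5, 6, 7}, s ≤ k}:
k:     0  1  2  3  4  5  6  7  8  9 10
g(k):  0  0  0  0  0  1  1  1  1  1  2
So g(10) = 2.
By the Sprague-Grundy theorem, the Grundy value of a sum of independent games is the XOR of the component values.
Combined value = 1 XOR 2 = 3.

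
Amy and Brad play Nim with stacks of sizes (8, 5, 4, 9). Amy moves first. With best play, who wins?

Brad wins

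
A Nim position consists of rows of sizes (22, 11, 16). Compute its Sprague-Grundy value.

13

Compute the nim-sum pairwise:
22 ⊕ 11 = 29
29 ⊕ 16 = 13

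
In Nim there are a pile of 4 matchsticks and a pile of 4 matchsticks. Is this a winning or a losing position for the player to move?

Bitwise XOR of the heap sizes:
  100  (4)
  100  (4)
  ---
  000  (0)
The nim-sum is 0, so this is a P-position: the player to move is in a losing position under optimal play.

Losing position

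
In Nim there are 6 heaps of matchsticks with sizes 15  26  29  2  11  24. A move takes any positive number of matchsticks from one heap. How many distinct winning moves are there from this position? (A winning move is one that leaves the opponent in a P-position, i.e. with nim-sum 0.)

3

Compute the nim-sum pairwise:
15 ^ 26 = 21
21 ^ 29 = 8
8 ^ 2 = 10
10 ^ 11 = 1
1 ^ 24 = 25
The overall nim-sum is X = 25. A heap of size p has a winning move iff p XOR X < p (reduce it to p XOR X).
  15: 15 XOR 25 = 22 ≥ 15 — no move.
  26: 26 XOR 25 = 3 < 26 — winning move (to 3).
  29: 29 XOR 25 = 4 < 29 — winning move (to 4).
  2: 2 XOR 25 = 27 ≥ 2 — no move.
  11: 11 XOR 25 = 18 ≥ 11 — no move.
  24: 24 XOR 25 = 1 < 24 — winning move (to 1).
That gives 3 winning moves.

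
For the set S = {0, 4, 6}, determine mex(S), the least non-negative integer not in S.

1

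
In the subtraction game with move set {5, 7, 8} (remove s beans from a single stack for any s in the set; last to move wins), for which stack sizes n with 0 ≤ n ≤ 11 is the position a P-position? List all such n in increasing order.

0, 1, 2, 3, 4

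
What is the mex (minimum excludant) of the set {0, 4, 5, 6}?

0 is in the set but 1 is not, so the mex is 1.

1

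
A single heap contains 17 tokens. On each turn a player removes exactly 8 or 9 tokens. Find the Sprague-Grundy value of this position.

Build the Grundy sequence with g(k) = mex{g(k−s) : s ∈ {8, 9}, s ≤ k}:
k:     0  1  2  3  4  5  6  7  8  9 10 11 12 13 14 15 16 17
g(k):  0  0  0  0  0  0  0  0  1  1  1  1  1  1  1  1  2  0
So g(17) = 0.

0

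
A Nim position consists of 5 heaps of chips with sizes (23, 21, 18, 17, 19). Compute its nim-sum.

18

Compute the nim-sum pairwise:
23 ^ 21 = 2
2 ^ 18 = 16
16 ^ 17 = 1
1 ^ 19 = 18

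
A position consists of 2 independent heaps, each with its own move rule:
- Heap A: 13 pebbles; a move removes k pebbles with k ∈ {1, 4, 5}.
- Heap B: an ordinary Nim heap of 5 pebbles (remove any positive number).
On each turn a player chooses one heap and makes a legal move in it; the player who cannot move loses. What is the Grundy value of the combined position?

For heap A, compute g(0), g(1), … with moves {1, 4, 5}:
k:     0  1  2  3  4  5  6  7  8  9 10 11 12 13
g(k):  0  1  0  1  2  3  2  3  0  1  0  1  2  3
So g(13) = 3.
Heap B is a plain Nim heap of size 5, so its Grundy value is 5.
By the Sprague-Grundy theorem, the Grundy value of a sum of independent games is the XOR of the component values.
Combined value = 3 XOR 5 = 6.

6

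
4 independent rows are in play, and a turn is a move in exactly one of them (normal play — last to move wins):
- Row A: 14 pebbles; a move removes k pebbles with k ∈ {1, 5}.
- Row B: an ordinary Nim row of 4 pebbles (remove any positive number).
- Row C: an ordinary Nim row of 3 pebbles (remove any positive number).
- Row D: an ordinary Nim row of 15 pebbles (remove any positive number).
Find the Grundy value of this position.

8

For row A, compute g(0), g(1), … with moves {1, 5}:
g(0) = mex{} = 0
g(1) = mex{0} = 1
g(2) = mex{1} = 0
g(3) = mex{0} = 1
g(4) = mex{1} = 0
g(5) = mex{0} = 1
g(6) = mex{1} = 0
g(7) = mex{0} = 1
g(8) = mex{1} = 0
g(9) = mex{0} = 1
g(10) = mex{1} = 0
g(11) = mex{0} = 1
g(12) = mex{1} = 0
g(13) = mex{0} = 1
g(14) = mex{1} = 0
So g(14) = 0.
Row B is a plain Nim row of size 4, so its Grundy value is 4.
Row C is a plain Nim row of size 3, so its Grundy value is 3.
Row D is a plain Nim row of size 15, so its Grundy value is 15.
By the Sprague-Grundy theorem, the Grundy value of a sum of independent games is the XOR of the component values.
Combined value = 0 ⊕ 4 ⊕ 3 ⊕ 15 = 8.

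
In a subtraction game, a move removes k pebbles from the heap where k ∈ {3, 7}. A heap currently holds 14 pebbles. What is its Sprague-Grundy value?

Compute g(0), g(1), … for moves {3, 7}:
k:     0  1  2  3  4  5  6  7  8  9 10 11 12 13 14
g(k):  0  0  0  1  1  1  0  2  2  1  0  0  0  1  1
So g(14) = 1.

1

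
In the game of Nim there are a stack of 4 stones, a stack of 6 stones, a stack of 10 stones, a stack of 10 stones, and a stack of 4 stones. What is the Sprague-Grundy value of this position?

Write each in binary and XOR column by column:
  0100  (4)
  0110  (6)
  1010  (10)
  1010  (10)
  0100  (4)
  ----
  0110  (6)

6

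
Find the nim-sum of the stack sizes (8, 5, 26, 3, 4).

16

Compute the nim-sum pairwise:
8 ⊕ 5 = 13
13 ⊕ 26 = 23
23 ⊕ 3 = 20
20 ⊕ 4 = 16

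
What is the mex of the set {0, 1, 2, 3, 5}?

The values 0, 1, 2, 3 are all present; 4 is the first non-negative integer missing from the set.

4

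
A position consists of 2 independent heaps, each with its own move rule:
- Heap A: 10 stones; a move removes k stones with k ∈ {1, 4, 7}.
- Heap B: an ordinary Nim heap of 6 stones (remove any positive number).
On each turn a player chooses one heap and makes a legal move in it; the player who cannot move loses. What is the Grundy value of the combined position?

Build the Grundy sequence for heap A with g(k) = mex{g(k−s) : s ∈ {1, 4, 7}, s ≤ k}:
k:     0  1  2  3  4  5  6  7  8  9 10
g(k):  0  1  0  1  2  0  1  2  0  1  0
So g(10) = 0.
Heap B is a plain Nim heap of size 6, so its Grundy value is 6.
The value of a disjunctive sum is the nim-sum of the parts.
Combined value = 0 ⊕ 6 = 6.

6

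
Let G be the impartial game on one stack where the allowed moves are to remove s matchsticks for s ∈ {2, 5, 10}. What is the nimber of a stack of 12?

Compute g(0), g(1), … for moves {2, 5, 10}:
g(0) = mex{} = 0
g(1) = mex{} = 0
g(2) = mex{0} = 1
g(3) = mex{0} = 1
g(4) = mex{1} = 0
g(5) = mex{0,1} = 2
g(6) = mex{0} = 1
g(7) = mex{1,2} = 0
g(8) = mex{1} = 0
g(9) = mex{0} = 1
g(10) = mex{0,2} = 1
g(11) = mex{0,1} = 2
g(12) = mex{0,1} = 2
So g(12) = 2.

2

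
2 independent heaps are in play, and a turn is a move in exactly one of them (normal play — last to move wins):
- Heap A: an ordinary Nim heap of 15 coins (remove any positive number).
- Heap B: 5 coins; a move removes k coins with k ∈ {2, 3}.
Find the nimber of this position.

15

Heap A is a plain Nim heap of size 15, so its Grundy value is 15.
Grundy values for heap B (subtraction set {2, 3}):
k:     0  1  2  3  4  5
g(k):  0  0  1  1  2  0
So g(5) = 0.
The value of a disjunctive sum is the nim-sum of the parts.
Combined value = 15 ⊕ 0 = 15.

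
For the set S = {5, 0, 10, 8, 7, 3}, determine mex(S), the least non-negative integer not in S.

0 is in the set but 1 is not, so the mex is 1.

1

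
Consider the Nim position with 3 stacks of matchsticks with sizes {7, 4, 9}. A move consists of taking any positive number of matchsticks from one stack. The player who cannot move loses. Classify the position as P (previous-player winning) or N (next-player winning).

N-position

In binary:
  0111  (7)
  0100  (4)
  1001  (9)
  ----
  1010  (10)
The nim-sum is 10 ≠ 0, so this is an N-position: the player to move can win.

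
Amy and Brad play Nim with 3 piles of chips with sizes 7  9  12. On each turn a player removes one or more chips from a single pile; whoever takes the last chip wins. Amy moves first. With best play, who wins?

Write each in binary and XOR column by column:
  0111  (7)
  1001  (9)
  1100  (12)
  ----
  0010  (2)
The nim-sum is 2 ≠ 0, so this is an N-position: the player to move can win; Amy has a winning move.

Amy wins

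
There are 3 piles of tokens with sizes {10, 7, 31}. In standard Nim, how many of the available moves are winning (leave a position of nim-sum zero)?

1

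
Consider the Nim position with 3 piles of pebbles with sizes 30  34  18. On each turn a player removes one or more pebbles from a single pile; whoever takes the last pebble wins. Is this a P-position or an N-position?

Compute the nim-sum pairwise:
30 ⊕ 34 = 60
60 ⊕ 18 = 46
The nim-sum is 46 ≠ 0, so this is an N-position: the player to move can win.

N-position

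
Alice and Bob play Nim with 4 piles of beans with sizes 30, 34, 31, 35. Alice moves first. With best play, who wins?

Bob wins

Write each in binary and XOR column by column:
  011110  (30)
  100010  (34)
  011111  (31)
  100011  (35)
  ------
  000000  (0)
The nim-sum is 0, so this is a P-position: the player to move is in a losing position under optimal play; Alice is about to move from it and so loses — Bob wins.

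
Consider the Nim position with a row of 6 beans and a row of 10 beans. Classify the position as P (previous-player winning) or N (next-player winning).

N-position

In binary:
  0110  (6)
  1010  (10)
  ----
  1100  (12)
The nim-sum is 12 ≠ 0, so this is an N-position: the player to move can win.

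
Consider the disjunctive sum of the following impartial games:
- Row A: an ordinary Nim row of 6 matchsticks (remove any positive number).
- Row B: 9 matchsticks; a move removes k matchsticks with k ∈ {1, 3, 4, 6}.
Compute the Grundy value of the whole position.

Row A is a plain Nim row of size 6, so its Grundy value is 6.
For row B, compute g(0), g(1), … with moves {1, 3, 4, 6}:
k:     0  1  2  3  4  5  6  7  8  9
g(k):  0  1  0  1  2  3  2  0  1  0
So g(9) = 0.
By the Sprague-Grundy theorem, the Grundy value of a sum of independent games is the XOR of the component values.
Combined value = 6 ⊕ 0 = 6.

6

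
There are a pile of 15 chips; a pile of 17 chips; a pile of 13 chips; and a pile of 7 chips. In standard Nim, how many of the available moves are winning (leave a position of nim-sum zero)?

Compute the nim-sum pairwise:
15 ^ 17 = 30
30 ^ 13 = 19
19 ^ 7 = 20
The overall nim-sum is X = 20. A pile of size p has a winning move iff p XOR X < p (reduce it to p XOR X).
  15: 15 XOR 20 = 27 ≥ 15 — no move.
  17: 17 XOR 20 = 5 < 17 — winning move (to 5).
  13: 13 XOR 20 = 25 ≥ 13 — no move.
  7: 7 XOR 20 = 19 ≥ 7 — no move.
That gives 1 winning move.

1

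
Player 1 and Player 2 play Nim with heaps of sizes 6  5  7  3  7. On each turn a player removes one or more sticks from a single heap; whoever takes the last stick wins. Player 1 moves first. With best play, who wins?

Player 2 wins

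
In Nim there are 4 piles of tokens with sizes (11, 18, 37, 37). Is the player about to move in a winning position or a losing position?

Winning position

Compute the nim-sum pairwise:
11 ⊕ 18 = 25
25 ⊕ 37 = 60
60 ⊕ 37 = 25
The nim-sum is 25 ≠ 0, so this is an N-position: the player to move can win.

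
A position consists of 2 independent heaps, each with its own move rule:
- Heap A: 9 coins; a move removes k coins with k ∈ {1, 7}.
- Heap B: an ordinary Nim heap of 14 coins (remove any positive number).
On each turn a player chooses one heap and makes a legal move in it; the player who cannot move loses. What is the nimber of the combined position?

Grundy values for heap A (subtraction set {1, 7}):
k:     0  1  2  3  4  5  6  7  8  9
g(k):  0  1  0  1  0  1  0  1  0  1
So g(9) = 1.
Heap B is a plain Nim heap of size 14, so its Grundy value is 14.
By the Sprague-Grundy theorem, the Grundy value of a sum of independent games is the XOR of the component values.
Combined value = 1 XOR 14 = 15.

15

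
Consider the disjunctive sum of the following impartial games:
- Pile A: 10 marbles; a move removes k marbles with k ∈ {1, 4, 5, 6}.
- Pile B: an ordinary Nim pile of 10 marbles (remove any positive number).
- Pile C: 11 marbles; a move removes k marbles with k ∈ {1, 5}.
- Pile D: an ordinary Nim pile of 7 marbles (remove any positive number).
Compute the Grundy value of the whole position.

For pile A, compute g(0), g(1), … with moves {1, 4, 5, 6}:
g(0) = mex{} = 0
g(1) = mex{0} = 1
g(2) = mex{1} = 0
g(3) = mex{0} = 1
g(4) = mex{0,1} = 2
g(5) = mex{0,1,2} = 3
g(6) = mex{0,1,3} = 2
g(7) = mex{0,1,2} = 3
g(8) = mex{0,1,2,3} = 4
g(9) = mex{1,2,3,4} = 0
g(10) = mex{0,2,3} = 1
So g(10) = 1.
Pile B is a plain Nim pile of size 10, so its Grundy value is 10.
Build the Grundy sequence for pile C with g(k) = mex{g(k−s) : s ∈ {1, 5}, s ≤ k}:
g(0) = mex{} = 0
g(1) = mex{0} = 1
g(2) = mex{1} = 0
g(3) = mex{0} = 1
g(4) = mex{1} = 0
g(5) = mex{0} = 1
g(6) = mex{1} = 0
g(7) = mex{0} = 1
g(8) = mex{1} = 0
g(9) = mex{0} = 1
g(10) = mex{1} = 0
g(11) = mex{0} = 1
So g(11) = 1.
Pile D is a plain Nim pile of size 7, so its Grundy value is 7.
The value of a disjunctive sum is the nim-sum of the parts.
Combined value = 1 XOR 10 XOR 1 XOR 7 = 13.

13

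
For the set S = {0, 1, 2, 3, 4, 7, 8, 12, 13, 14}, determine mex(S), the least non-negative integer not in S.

5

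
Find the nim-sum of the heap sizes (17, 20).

5

Nim-sum: 17 ⊕ 20 = 5.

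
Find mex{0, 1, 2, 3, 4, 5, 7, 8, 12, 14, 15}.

6

The values 0, 1, 2, 3, 4, 5 are all present; 6 is the first non-negative integer missing from the set.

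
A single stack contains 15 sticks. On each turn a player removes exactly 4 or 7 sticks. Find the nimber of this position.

Build the Grundy sequence with g(k) = mex{g(k−s) : s ∈ {4, 7}, s ≤ k}:
k:     0  1  2  3  4  5  6  7  8  9 10 11 12 13 14 15
g(k):  0  0  0  0  1  1  1  1  2  2  2  0  0  0  0  1
So g(15) = 1.

1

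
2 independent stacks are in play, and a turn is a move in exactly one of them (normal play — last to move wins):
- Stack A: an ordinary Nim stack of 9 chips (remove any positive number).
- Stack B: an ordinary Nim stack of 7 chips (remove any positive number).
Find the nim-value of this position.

14

Stack A is a plain Nim stack of size 9, so its Grundy value is 9.
Stack B is a plain Nim stack of size 7, so its Grundy value is 7.
The value of a disjunctive sum is the nim-sum of the parts.
Combined value = 9 XOR 7 = 14.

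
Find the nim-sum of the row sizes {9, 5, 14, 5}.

Nim-sum: 9 XOR 5 XOR 14 XOR 5 = 7.

7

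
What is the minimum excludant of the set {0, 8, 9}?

0 is in the set but 1 is not, so the mex is 1.

1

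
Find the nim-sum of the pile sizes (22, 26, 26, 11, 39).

In binary:
  010110  (22)
  011010  (26)
  011010  (26)
  001011  (11)
  100111  (39)
  ------
  111010  (58)

58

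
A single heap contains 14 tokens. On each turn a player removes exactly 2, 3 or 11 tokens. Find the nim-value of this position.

0

Grundy values for subtraction set {2, 3, 11}:
k:     0  1  2  3  4  5  6  7  8  9 10 11 12 13 14
g(k):  0  0  1  1  2  0  0  1  1  2  0  3  1  2  0
So g(14) = 0.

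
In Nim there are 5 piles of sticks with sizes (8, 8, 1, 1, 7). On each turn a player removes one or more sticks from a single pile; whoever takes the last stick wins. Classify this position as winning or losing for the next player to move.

Winning position

Nim-sum: 8 ^ 8 ^ 1 ^ 1 ^ 7 = 7.
The nim-sum is 7 ≠ 0, so this is an N-position: the player to move can win.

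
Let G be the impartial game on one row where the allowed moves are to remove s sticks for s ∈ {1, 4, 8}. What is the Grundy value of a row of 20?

1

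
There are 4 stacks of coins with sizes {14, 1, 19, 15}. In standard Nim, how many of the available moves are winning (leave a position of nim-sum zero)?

1

Write each in binary and XOR column by column:
  01110  (14)
  00001  (1)
  10011  (19)
  01111  (15)
  -----
  10011  (19)
The overall nim-sum is X = 19. A stack of size p has a winning move iff p XOR X < p (reduce it to p XOR X).
  14: 14 XOR 19 = 29 ≥ 14 — no move.
  1: 1 XOR 19 = 18 ≥ 1 — no move.
  19: 19 XOR 19 = 0 < 19 — winning move (to 0).
  15: 15 XOR 19 = 28 ≥ 15 — no move.
That gives 1 winning move.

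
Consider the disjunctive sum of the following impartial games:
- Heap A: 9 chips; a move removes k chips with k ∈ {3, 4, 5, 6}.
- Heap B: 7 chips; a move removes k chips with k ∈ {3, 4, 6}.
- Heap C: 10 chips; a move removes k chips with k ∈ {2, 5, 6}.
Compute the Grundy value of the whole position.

3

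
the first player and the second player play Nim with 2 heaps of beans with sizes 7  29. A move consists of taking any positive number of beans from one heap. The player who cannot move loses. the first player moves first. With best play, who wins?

Bitwise XOR of the heap sizes:
  00111  (7)
  11101  (29)
  -----
  11010  (26)
The nim-sum is 26 ≠ 0, so this is an N-position: the player to move can win; the first player has a winning move.

the first player wins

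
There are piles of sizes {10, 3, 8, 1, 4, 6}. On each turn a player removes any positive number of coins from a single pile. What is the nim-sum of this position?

Compute the nim-sum pairwise:
10 ⊕ 3 = 9
9 ⊕ 8 = 1
1 ⊕ 1 = 0
0 ⊕ 4 = 4
4 ⊕ 6 = 2

2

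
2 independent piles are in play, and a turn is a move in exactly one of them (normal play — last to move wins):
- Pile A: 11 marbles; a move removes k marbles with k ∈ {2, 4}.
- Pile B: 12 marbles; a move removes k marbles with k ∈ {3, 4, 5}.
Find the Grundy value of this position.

3

Build the Grundy sequence for pile A with g(k) = mex{g(k−s) : s ∈ {2, 4}, s ≤ k}:
k:     0  1  2  3  4  5  6  7  8  9 10 11
g(k):  0  0  1  1  2  2  0  0  1  1  2  2
So g(11) = 2.
Grundy values for pile B (subtraction set {3, 4, 5}):
g(0) = mex{} = 0
g(1) = mex{} = 0
g(2) = mex{} = 0
g(3) = mex{0} = 1
g(4) = mex{0} = 1
g(5) = mex{0} = 1
g(6) = mex{0,1} = 2
g(7) = mex{0,1} = 2
g(8) = mex{1} = 0
g(9) = mex{1,2} = 0
g(10) = mex{1,2} = 0
g(11) = mex{0,2} = 1
g(12) = mex{0,2} = 1
So g(12) = 1.
By the Sprague-Grundy theorem, the Grundy value of a sum of independent games is the XOR of the component values.
Combined value = 2 ⊕ 1 = 3.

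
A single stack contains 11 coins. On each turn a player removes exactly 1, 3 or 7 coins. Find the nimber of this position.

Grundy values for subtraction set {1, 3, 7}:
k:     0  1  2  3  4  5  6  7  8  9 10 11
g(k):  0  1  0  1  0  1  0  1  0  1  0  1
So g(11) = 1.

1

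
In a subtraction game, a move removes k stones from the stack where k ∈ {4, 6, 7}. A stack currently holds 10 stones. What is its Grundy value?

2

Compute g(0), g(1), … for moves {4, 6, 7}:
g(0) = mex{} = 0
g(1) = mex{} = 0
g(2) = mex{} = 0
g(3) = mex{} = 0
g(4) = mex{0} = 1
g(5) = mex{0} = 1
g(6) = mex{0} = 1
g(7) = mex{0} = 1
g(8) = mex{0,1} = 2
g(9) = mex{0,1} = 2
g(10) = mex{0,1} = 2
So g(10) = 2.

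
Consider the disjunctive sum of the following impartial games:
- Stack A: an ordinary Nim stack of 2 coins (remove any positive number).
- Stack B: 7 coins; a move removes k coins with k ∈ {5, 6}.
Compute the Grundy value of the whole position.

Stack A is a plain Nim stack of size 2, so its Grundy value is 2.
For stack B, compute g(0), g(1), … with moves {5, 6}:
g(0) = mex{} = 0
g(1) = mex{} = 0
g(2) = mex{} = 0
g(3) = mex{} = 0
g(4) = mex{} = 0
g(5) = mex{0} = 1
g(6) = mex{0} = 1
g(7) = mex{0} = 1
So g(7) = 1.
The value of a disjunctive sum is the nim-sum of the parts.
Combined value = 2 ⊕ 1 = 3.

3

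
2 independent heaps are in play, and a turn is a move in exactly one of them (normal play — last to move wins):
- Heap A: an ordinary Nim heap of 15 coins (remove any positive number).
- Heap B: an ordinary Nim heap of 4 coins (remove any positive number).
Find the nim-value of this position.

11

Heap A is a plain Nim heap of size 15, so its Grundy value is 15.
Heap B is a plain Nim heap of size 4, so its Grundy value is 4.
The value of a disjunctive sum is the nim-sum of the parts.
Combined value = 15 XOR 4 = 11.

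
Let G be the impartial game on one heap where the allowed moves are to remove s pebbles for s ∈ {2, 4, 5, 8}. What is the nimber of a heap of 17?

Grundy values for subtraction set {2, 4, 5, 8}:
k:     0  1  2  3  4  5  6  7  8  9 10 11 12 13 14 15 16 17
g(k):  0  0  1  1  2  2  3  0  4  1  0  2  1  0  2  1  0  2
So g(17) = 2.

2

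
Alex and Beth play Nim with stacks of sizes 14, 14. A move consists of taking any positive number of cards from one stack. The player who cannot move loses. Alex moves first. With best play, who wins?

Compute the nim-sum pairwise:
14 XOR 14 = 0
The nim-sum is 0, so this is a P-position: the player to move is in a losing position under optimal play; Alex is about to move from it and so loses — Beth wins.

Beth wins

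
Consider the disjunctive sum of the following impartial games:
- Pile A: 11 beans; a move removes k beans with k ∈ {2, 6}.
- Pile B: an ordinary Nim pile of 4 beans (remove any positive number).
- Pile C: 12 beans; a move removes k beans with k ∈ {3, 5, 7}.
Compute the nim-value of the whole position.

5

For pile A, compute g(0), g(1), … with moves {2, 6}:
k:     0  1  2  3  4  5  6  7  8  9 10 11
g(k):  0  0  1  1  0  0  1  1  0  0  1  1
So g(11) = 1.
Pile B is a plain Nim pile of size 4, so its Grundy value is 4.
For pile C, compute g(0), g(1), … with moves {3, 5, 7}:
g(0) = mex{} = 0
g(1) = mex{} = 0
g(2) = mex{} = 0
g(3) = mex{0} = 1
g(4) = mex{0} = 1
g(5) = mex{0} = 1
g(6) = mex{0,1} = 2
g(7) = mex{0,1} = 2
g(8) = mex{0,1} = 2
g(9) = mex{0,1,2} = 3
g(10) = mex{1,2} = 0
g(11) = mex{1,2} = 0
g(12) = mex{1,2,3} = 0
So g(12) = 0.
By the Sprague-Grundy theorem, the Grundy value of a sum of independent games is the XOR of the component values.
Combined value = 1 ⊕ 4 ⊕ 0 = 5.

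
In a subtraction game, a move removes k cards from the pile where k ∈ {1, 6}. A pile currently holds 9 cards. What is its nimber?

0

Compute g(0), g(1), … for moves {1, 6}:
g(0) = mex{} = 0
g(1) = mex{0} = 1
g(2) = mex{1} = 0
g(3) = mex{0} = 1
g(4) = mex{1} = 0
g(5) = mex{0} = 1
g(6) = mex{0,1} = 2
g(7) = mex{1,2} = 0
g(8) = mex{0} = 1
g(9) = mex{1} = 0
So g(9) = 0.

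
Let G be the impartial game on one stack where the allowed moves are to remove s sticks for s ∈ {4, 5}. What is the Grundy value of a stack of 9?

0

Build the Grundy sequence with g(k) = mex{g(k−s) : s ∈ {4, 5}, s ≤ k}:
g(0) = mex{} = 0
g(1) = mex{} = 0
g(2) = mex{} = 0
g(3) = mex{} = 0
g(4) = mex{0} = 1
g(5) = mex{0} = 1
g(6) = mex{0} = 1
g(7) = mex{0} = 1
g(8) = mex{0,1} = 2
g(9) = mex{1} = 0
So g(9) = 0.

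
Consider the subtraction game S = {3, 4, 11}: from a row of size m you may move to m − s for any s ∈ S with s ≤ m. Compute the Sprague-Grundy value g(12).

1

Grundy values for subtraction set {3, 4, 11}:
k:     0  1  2  3  4  5  6  7  8  9 10 11 12
g(k):  0  0  0  1  1  1  2  0  0  0  1  1  1
So g(12) = 1.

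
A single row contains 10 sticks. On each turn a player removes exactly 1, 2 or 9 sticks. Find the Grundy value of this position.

0

Grundy values for subtraction set {1, 2, 9}:
g(0) = mex{} = 0
g(1) = mex{0} = 1
g(2) = mex{0,1} = 2
g(3) = mex{1,2} = 0
g(4) = mex{0,2} = 1
g(5) = mex{0,1} = 2
g(6) = mex{1,2} = 0
g(7) = mex{0,2} = 1
g(8) = mex{0,1} = 2
g(9) = mex{0,1,2} = 3
g(10) = mex{1,2,3} = 0
So g(10) = 0.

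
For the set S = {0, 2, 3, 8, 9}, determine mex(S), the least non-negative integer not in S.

1

0 is in the set but 1 is not, so the mex is 1.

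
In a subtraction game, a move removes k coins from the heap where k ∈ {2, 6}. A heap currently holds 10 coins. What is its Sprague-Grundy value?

1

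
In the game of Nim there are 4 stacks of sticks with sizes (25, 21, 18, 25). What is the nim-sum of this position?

7

Nim-sum: 25 ^ 21 ^ 18 ^ 25 = 7.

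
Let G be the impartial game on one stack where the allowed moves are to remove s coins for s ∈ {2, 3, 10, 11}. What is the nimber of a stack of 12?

3

Compute g(0), g(1), … for moves {2, 3, 10, 11}:
g(0) = mex{} = 0
g(1) = mex{} = 0
g(2) = mex{0} = 1
g(3) = mex{0} = 1
g(4) = mex{0,1} = 2
g(5) = mex{1} = 0
g(6) = mex{1,2} = 0
g(7) = mex{0,2} = 1
g(8) = mex{0} = 1
g(9) = mex{0,1} = 2
g(10) = mex{0,1} = 2
g(11) = mex{0,1,2} = 3
g(12) = mex{0,1,2} = 3
So g(12) = 3.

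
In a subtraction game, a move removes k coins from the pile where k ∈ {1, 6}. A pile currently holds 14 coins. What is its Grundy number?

0

Grundy values for subtraction set {1, 6}:
k:     0  1  2  3  4  5  6  7  8  9 10 11 12 13 14
g(k):  0  1  0  1  0  1  2  0  1  0  1  0  1  2  0
So g(14) = 0.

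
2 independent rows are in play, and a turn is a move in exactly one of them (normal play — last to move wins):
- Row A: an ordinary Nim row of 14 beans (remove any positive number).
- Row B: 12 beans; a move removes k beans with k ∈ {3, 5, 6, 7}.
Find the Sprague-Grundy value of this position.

14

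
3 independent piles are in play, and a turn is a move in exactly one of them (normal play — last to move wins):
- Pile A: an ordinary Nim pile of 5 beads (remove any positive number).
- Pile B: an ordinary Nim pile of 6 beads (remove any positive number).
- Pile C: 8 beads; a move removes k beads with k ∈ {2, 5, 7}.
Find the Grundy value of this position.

1

Pile A is a plain Nim pile of size 5, so its Grundy value is 5.
Pile B is a plain Nim pile of size 6, so its Grundy value is 6.
Build the Grundy sequence for pile C with g(k) = mex{g(k−s) : s ∈ {2, 5, 7}, s ≤ k}:
k:     0  1  2  3  4  5  6  7  8
g(k):  0  0  1  1  0  2  1  3  2
So g(8) = 2.
By the Sprague-Grundy theorem, the Grundy value of a sum of independent games is the XOR of the component values.
Combined value = 5 ⊕ 6 ⊕ 2 = 1.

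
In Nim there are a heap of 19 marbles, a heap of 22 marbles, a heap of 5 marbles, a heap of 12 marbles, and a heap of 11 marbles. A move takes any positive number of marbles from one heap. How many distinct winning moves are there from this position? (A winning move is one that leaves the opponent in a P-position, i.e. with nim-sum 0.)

Bitwise XOR of the heap sizes:
  10011  (19)
  10110  (22)
  00101  (5)
  01100  (12)
  01011  (11)
  -----
  00111  (7)
The overall nim-sum is X = 7. A heap of size p has a winning move iff p XOR X < p (reduce it to p XOR X).
  19: 19 XOR 7 = 20 ≥ 19 — no move.
  22: 22 XOR 7 = 17 < 22 — winning move (to 17).
  5: 5 XOR 7 = 2 < 5 — winning move (to 2).
  12: 12 XOR 7 = 11 < 12 — winning move (to 11).
  11: 11 XOR 7 = 12 ≥ 11 — no move.
That gives 3 winning moves.

3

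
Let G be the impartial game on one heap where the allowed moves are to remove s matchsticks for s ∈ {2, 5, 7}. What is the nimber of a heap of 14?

0

Compute g(0), g(1), … for moves {2, 5, 7}:
g(0) = mex{} = 0
g(1) = mex{} = 0
g(2) = mex{0} = 1
g(3) = mex{0} = 1
g(4) = mex{1} = 0
g(5) = mex{0,1} = 2
g(6) = mex{0} = 1
g(7) = mex{0,1,2} = 3
g(8) = mex{0,1} = 2
g(9) = mex{0,1,3} = 2
g(10) = mex{1,2} = 0
g(11) = mex{0,1,2} = 3
g(12) = mex{0,2,3} = 1
g(13) = mex{1,2,3} = 0
g(14) = mex{1,2,3} = 0
So g(14) = 0.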